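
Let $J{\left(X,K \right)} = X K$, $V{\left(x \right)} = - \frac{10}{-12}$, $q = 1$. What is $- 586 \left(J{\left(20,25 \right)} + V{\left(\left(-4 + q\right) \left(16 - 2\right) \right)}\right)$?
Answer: $- \frac{880465}{3} \approx -2.9349 \cdot 10^{5}$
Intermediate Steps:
$V{\left(x \right)} = \frac{5}{6}$ ($V{\left(x \right)} = \left(-10\right) \left(- \frac{1}{12}\right) = \frac{5}{6}$)
$J{\left(X,K \right)} = K X$
$- 586 \left(J{\left(20,25 \right)} + V{\left(\left(-4 + q\right) \left(16 - 2\right) \right)}\right) = - 586 \left(25 \cdot 20 + \frac{5}{6}\right) = - 586 \left(500 + \frac{5}{6}\right) = \left(-586\right) \frac{3005}{6} = - \frac{880465}{3}$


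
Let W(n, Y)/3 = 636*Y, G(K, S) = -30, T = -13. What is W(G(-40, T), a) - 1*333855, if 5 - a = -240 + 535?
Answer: -887175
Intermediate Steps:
a = -290 (a = 5 - (-240 + 535) = 5 - 1*295 = 5 - 295 = -290)
W(n, Y) = 1908*Y (W(n, Y) = 3*(636*Y) = 1908*Y)
W(G(-40, T), a) - 1*333855 = 1908*(-290) - 1*333855 = -553320 - 333855 = -887175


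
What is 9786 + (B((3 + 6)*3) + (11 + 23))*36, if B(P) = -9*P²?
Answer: -225186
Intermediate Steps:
9786 + (B((3 + 6)*3) + (11 + 23))*36 = 9786 + (-9*9*(3 + 6)² + (11 + 23))*36 = 9786 + (-9*(9*3)² + 34)*36 = 9786 + (-9*27² + 34)*36 = 9786 + (-9*729 + 34)*36 = 9786 + (-6561 + 34)*36 = 9786 - 6527*36 = 9786 - 234972 = -225186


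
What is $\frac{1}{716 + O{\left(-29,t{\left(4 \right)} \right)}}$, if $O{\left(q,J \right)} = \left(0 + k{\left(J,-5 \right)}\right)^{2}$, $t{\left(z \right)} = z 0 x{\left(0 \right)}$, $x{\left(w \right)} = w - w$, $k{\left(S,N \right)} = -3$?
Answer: $\frac{1}{725} \approx 0.0013793$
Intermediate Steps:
$x{\left(w \right)} = 0$
$t{\left(z \right)} = 0$ ($t{\left(z \right)} = z 0 \cdot 0 = 0 \cdot 0 = 0$)
$O{\left(q,J \right)} = 9$ ($O{\left(q,J \right)} = \left(0 - 3\right)^{2} = \left(-3\right)^{2} = 9$)
$\frac{1}{716 + O{\left(-29,t{\left(4 \right)} \right)}} = \frac{1}{716 + 9} = \frac{1}{725}$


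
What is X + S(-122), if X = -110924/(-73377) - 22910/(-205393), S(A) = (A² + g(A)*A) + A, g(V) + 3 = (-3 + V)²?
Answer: -28501306219274440/15071122161 ≈ -1.8911e+6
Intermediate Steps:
g(V) = -3 + (-3 + V)²
S(A) = A + A² + A*(-3 + (-3 + A)²) (S(A) = (A² + (-3 + (-3 + A)²)*A) + A = (A² + A*(-3 + (-3 + A)²)) + A = A + A² + A*(-3 + (-3 + A)²))
X = 24464080202/15071122161 (X = -110924*(-1/73377) - 22910*(-1/205393) = 110924/73377 + 22910/205393 = 24464080202/15071122161 ≈ 1.6232)
X + S(-122) = 24464080202/15071122161 - 122*(-2 - 122 + (-3 - 122)²) = 24464080202/15071122161 - 122*(-2 - 122 + (-125)²) = 24464080202/15071122161 - 122*(-2 - 122 + 15625) = 24464080202/15071122161 - 122*15501 = 24464080202/15071122161 - 1891122 = -28501306219274440/15071122161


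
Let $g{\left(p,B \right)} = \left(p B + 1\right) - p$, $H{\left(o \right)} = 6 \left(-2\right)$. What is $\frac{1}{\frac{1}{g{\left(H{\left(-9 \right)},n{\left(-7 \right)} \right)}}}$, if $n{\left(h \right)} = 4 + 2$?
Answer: $-59$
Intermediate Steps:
$n{\left(h \right)} = 6$
$H{\left(o \right)} = -12$
$g{\left(p,B \right)} = 1 - p + B p$ ($g{\left(p,B \right)} = \left(B p + 1\right) - p = \left(1 + B p\right) - p = 1 - p + B p$)
$\frac{1}{\frac{1}{g{\left(H{\left(-9 \right)},n{\left(-7 \right)} \right)}}} = \frac{1}{\frac{1}{1 - -12 + 6 \left(-12\right)}} = \frac{1}{\frac{1}{1 + 12 - 72}} = \frac{1}{\frac{1}{-59}} = \frac{1}{- \frac{1}{59}} = -59$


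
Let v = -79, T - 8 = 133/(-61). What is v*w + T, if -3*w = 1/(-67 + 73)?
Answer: 11209/1098 ≈ 10.209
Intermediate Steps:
T = 355/61 (T = 8 + 133/(-61) = 8 + 133*(-1/61) = 8 - 133/61 = 355/61 ≈ 5.8197)
w = -1/18 (w = -1/(3*(-67 + 73)) = -1/3/6 = -1/3*1/6 = -1/18 ≈ -0.055556)
v*w + T = -79*(-1/18) + 355/61 = 79/18 + 355/61 = 11209/1098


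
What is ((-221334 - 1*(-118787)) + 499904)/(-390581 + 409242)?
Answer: 397357/18661 ≈ 21.293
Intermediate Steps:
((-221334 - 1*(-118787)) + 499904)/(-390581 + 409242) = ((-221334 + 118787) + 499904)/18661 = (-102547 + 499904)*(1/18661) = 397357*(1/18661) = 397357/18661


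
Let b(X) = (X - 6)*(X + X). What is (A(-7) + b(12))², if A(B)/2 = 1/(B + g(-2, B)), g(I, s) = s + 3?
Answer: 2502724/121 ≈ 20684.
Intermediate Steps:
g(I, s) = 3 + s
b(X) = 2*X*(-6 + X) (b(X) = (-6 + X)*(2*X) = 2*X*(-6 + X))
A(B) = 2/(3 + 2*B) (A(B) = 2/(B + (3 + B)) = 2/(3 + 2*B))
(A(-7) + b(12))² = (2/(3 + 2*(-7)) + 2*12*(-6 + 12))² = (2/(3 - 14) + 2*12*6)² = (2/(-11) + 144)² = (2*(-1/11) + 144)² = (-2/11 + 144)² = (1582/11)² = 2502724/121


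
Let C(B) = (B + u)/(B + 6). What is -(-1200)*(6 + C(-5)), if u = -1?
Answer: 0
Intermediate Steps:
C(B) = (-1 + B)/(6 + B) (C(B) = (B - 1)/(B + 6) = (-1 + B)/(6 + B))
-(-1200)*(6 + C(-5)) = -(-1200)*(6 + (-1 - 5)/(6 - 5)) = -(-1200)*(6 - 6/1) = -(-1200)*(6 + 1*(-6)) = -(-1200)*(6 - 6) = -(-1200)*0 = -240*0 = 0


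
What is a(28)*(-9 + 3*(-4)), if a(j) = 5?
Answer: -105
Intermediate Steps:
a(28)*(-9 + 3*(-4)) = 5*(-9 + 3*(-4)) = 5*(-9 - 12) = 5*(-21) = -105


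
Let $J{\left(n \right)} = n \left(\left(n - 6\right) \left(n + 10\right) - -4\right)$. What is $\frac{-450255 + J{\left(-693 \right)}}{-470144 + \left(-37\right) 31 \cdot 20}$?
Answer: $\frac{82825752}{123271} \approx 671.9$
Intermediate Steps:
$J{\left(n \right)} = n \left(4 + \left(-6 + n\right) \left(10 + n\right)\right)$ ($J{\left(n \right)} = n \left(\left(-6 + n\right) \left(10 + n\right) + 4\right) = n \left(4 + \left(-6 + n\right) \left(10 + n\right)\right)$)
$\frac{-450255 + J{\left(-693 \right)}}{-470144 + \left(-37\right) 31 \cdot 20} = \frac{-450255 - 693 \left(-56 + \left(-693\right)^{2} + 4 \left(-693\right)\right)}{-470144 + \left(-37\right) 31 \cdot 20} = \frac{-450255 - 693 \left(-56 + 480249 - 2772\right)}{-470144 - 22940} = \frac{-450255 - 330852753}{-470144 - 22940} = \frac{-450255 - 330852753}{-493084} = \left(-331303008\right) \left(- \frac{1}{493084}\right) = \frac{82825752}{123271}$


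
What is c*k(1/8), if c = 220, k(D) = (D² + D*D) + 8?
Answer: 14135/8 ≈ 1766.9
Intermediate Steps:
k(D) = 8 + 2*D² (k(D) = (D² + D²) + 8 = 2*D² + 8 = 8 + 2*D²)
c*k(1/8) = 220*(8 + 2*(1/8)²) = 220*(8 + 2*(⅛)²) = 220*(8 + 2*(1/64)) = 220*(8 + 1/32) = 220*(257/32) = 14135/8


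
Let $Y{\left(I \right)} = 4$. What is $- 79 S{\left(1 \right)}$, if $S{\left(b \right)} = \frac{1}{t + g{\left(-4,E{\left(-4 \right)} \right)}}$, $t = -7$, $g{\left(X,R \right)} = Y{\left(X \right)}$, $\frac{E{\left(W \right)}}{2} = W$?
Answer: $\frac{79}{3} \approx 26.333$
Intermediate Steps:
$E{\left(W \right)} = 2 W$
$g{\left(X,R \right)} = 4$
$S{\left(b \right)} = - \frac{1}{3}$ ($S{\left(b \right)} = \frac{1}{-7 + 4} = \frac{1}{-3} = - \frac{1}{3}$)
$- 79 S{\left(1 \right)} = \left(-79\right) \left(- \frac{1}{3}\right) = \frac{79}{3}$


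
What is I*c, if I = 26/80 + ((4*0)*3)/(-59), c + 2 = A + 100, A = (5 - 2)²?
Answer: 1391/40 ≈ 34.775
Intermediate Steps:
A = 9 (A = 3² = 9)
c = 107 (c = -2 + (9 + 100) = -2 + 109 = 107)
I = 13/40 (I = 26*(1/80) + (0*3)*(-1/59) = 13/40 + 0*(-1/59) = 13/40 + 0 = 13/40 ≈ 0.32500)
I*c = (13/40)*107 = 1391/40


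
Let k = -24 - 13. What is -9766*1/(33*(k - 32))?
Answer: 9766/2277 ≈ 4.2890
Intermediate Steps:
k = -37
-9766*1/(33*(k - 32)) = -9766*1/(33*(-37 - 32)) = -9766/((-69*33)) = -9766/(-2277) = -9766*(-1/2277) = 9766/2277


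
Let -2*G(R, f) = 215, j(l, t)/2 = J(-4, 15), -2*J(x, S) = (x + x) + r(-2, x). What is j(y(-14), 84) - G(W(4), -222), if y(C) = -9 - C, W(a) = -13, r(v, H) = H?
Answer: 239/2 ≈ 119.50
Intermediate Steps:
J(x, S) = -3*x/2 (J(x, S) = -((x + x) + x)/2 = -(2*x + x)/2 = -3*x/2)
j(l, t) = 12 (j(l, t) = 2*(-3/2*(-4)) = 2*6 = 12)
G(R, f) = -215/2 (G(R, f) = -1/2*215 = -215/2)
j(y(-14), 84) - G(W(4), -222) = 12 - 1*(-215/2) = 12 + 215/2 = 239/2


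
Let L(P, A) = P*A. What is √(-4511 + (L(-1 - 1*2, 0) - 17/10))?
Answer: I*√451270/10 ≈ 67.177*I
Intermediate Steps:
L(P, A) = A*P
√(-4511 + (L(-1 - 1*2, 0) - 17/10)) = √(-4511 + (0*(-1 - 1*2) - 17/10)) = √(-4511 + (0*(-1 - 2) - 17*⅒)) = √(-4511 + (0*(-3) - 17/10)) = √(-4511 + (0 - 17/10)) = √(-4511 - 17/10) = √(-45127/10) = I*√451270/10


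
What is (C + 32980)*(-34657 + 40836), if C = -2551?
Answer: 188020791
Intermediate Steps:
(C + 32980)*(-34657 + 40836) = (-2551 + 32980)*(-34657 + 40836) = 30429*6179 = 188020791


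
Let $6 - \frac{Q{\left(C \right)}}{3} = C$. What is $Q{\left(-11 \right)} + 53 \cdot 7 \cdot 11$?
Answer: $4132$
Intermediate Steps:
$Q{\left(C \right)} = 18 - 3 C$
$Q{\left(-11 \right)} + 53 \cdot 7 \cdot 11 = \left(18 - -33\right) + 53 \cdot 7 \cdot 11 = \left(18 + 33\right) + 53 \cdot 77 = 51 + 4081 = 4132$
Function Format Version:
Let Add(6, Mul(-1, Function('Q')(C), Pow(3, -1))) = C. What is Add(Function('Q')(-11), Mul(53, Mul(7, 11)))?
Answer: 4132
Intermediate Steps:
Function('Q')(C) = Add(18, Mul(-3, C))
Add(Function('Q')(-11), Mul(53, Mul(7, 11))) = Add(Add(18, Mul(-3, -11)), Mul(53, Mul(7, 11))) = Add(Add(18, 33), Mul(53, 77)) = Add(51, 4081) = 4132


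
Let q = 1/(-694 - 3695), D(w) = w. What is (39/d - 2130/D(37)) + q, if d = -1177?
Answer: -1000876706/17376051 ≈ -57.601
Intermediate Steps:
q = -1/4389 (q = 1/(-4389) = -1/4389 ≈ -0.00022784)
(39/d - 2130/D(37)) + q = (39/(-1177) - 2130/37) - 1/4389 = (39*(-1/1177) - 2130*1/37) - 1/4389 = (-39/1177 - 2130/37) - 1/4389 = -2508453/43549 - 1/4389 = -1000876706/17376051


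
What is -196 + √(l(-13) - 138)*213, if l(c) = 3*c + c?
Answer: -196 + 213*I*√190 ≈ -196.0 + 2936.0*I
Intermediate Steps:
l(c) = 4*c
-196 + √(l(-13) - 138)*213 = -196 + √(4*(-13) - 138)*213 = -196 + √(-52 - 138)*213 = -196 + √(-190)*213 = -196 + (I*√190)*213 = -196 + 213*I*√190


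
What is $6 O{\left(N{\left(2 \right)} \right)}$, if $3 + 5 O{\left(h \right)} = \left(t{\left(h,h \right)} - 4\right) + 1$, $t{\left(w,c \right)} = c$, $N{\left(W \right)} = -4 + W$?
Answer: $- \frac{48}{5} \approx -9.6$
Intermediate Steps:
$O{\left(h \right)} = - \frac{6}{5} + \frac{h}{5}$ ($O{\left(h \right)} = - \frac{3}{5} + \frac{\left(h - 4\right) + 1}{5} = - \frac{3}{5} + \frac{\left(-4 + h\right) + 1}{5} = - \frac{3}{5} + \frac{-3 + h}{5} = - \frac{3}{5} + \left(- \frac{3}{5} + \frac{h}{5}\right) = - \frac{6}{5} + \frac{h}{5}$)
$6 O{\left(N{\left(2 \right)} \right)} = 6 \left(- \frac{6}{5} + \frac{-4 + 2}{5}\right) = 6 \left(- \frac{6}{5} + \frac{1}{5} \left(-2\right)\right) = 6 \left(- \frac{6}{5} - \frac{2}{5}\right) = 6 \left(- \frac{8}{5}\right) = - \frac{48}{5}$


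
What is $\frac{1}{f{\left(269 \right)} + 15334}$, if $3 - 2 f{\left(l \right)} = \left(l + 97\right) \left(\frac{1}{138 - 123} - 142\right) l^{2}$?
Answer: $\frac{10}{18795054773} \approx 5.3205 \cdot 10^{-10}$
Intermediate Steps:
$f{\left(l \right)} = \frac{3}{2} - \frac{l^{2} \left(- \frac{206513}{15} - \frac{2129 l}{15}\right)}{2}$ ($f{\left(l \right)} = \frac{3}{2} - \frac{\left(l + 97\right) \left(\frac{1}{138 - 123} - 142\right) l^{2}}{2} = \frac{3}{2} - \frac{\left(97 + l\right) \left(\frac{1}{15} - 142\right) l^{2}}{2} = \frac{3}{2} - \frac{\left(97 + l\right) \left(- \frac{2129}{15}\right) l^{2}}{2} = \frac{3}{2} - \frac{\left(- \frac{206513}{15} - \frac{2129 l}{15}\right) l^{2}}{2} = \frac{3}{2} - \frac{l^{2} \left(- \frac{206513}{15} - \frac{2129 l}{15}\right)}{2}$)
$\frac{1}{f{\left(269 \right)} + 15334} = \frac{1}{\left(\frac{3}{2} + \frac{2129 \cdot 269^{3}}{30} + \frac{206513 \cdot 269^{2}}{30}\right) + 15334} = \frac{1}{\left(\frac{3}{2} + \frac{2129}{30} \cdot 19465109 + \frac{206513}{30} \cdot 72361\right) + 15334} = \frac{1}{\left(\frac{3}{2} + \frac{41441217061}{30} + \frac{14943487193}{30}\right) + 15334} = \frac{1}{\frac{18794901433}{10} + 15334} = \frac{1}{\frac{18795054773}{10}} = \frac{10}{18795054773}$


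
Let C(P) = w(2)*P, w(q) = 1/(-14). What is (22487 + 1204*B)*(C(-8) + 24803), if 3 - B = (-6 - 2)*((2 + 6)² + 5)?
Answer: 119924002875/7 ≈ 1.7132e+10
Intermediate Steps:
w(q) = -1/14
C(P) = -P/14
B = 555 (B = 3 - (-6 - 2)*((2 + 6)² + 5) = 3 - (-8)*(8² + 5) = 3 - (-8)*(64 + 5) = 3 - (-8)*69 = 3 - 1*(-552) = 3 + 552 = 555)
(22487 + 1204*B)*(C(-8) + 24803) = (22487 + 1204*555)*(-1/14*(-8) + 24803) = (22487 + 668220)*(4/7 + 24803) = 690707*(173625/7) = 119924002875/7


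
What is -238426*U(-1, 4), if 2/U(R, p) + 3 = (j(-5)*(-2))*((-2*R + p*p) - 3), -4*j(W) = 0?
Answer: 476852/3 ≈ 1.5895e+5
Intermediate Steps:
j(W) = 0 (j(W) = -1/4*0 = 0)
U(R, p) = -2/3 (U(R, p) = 2/(-3 + (0*(-2))*((-2*R + p*p) - 3)) = 2/(-3 + 0*((-2*R + p**2) - 3)) = 2/(-3 + 0*((p**2 - 2*R) - 3)) = 2/(-3 + 0*(-3 + p**2 - 2*R)) = 2/(-3 + 0) = 2/(-3) = 2*(-1/3) = -2/3)
-238426*U(-1, 4) = -238426*(-2/3) = 476852/3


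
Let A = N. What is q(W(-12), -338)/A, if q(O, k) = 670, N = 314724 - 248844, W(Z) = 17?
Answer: 67/6588 ≈ 0.010170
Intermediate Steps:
N = 65880
A = 65880
q(W(-12), -338)/A = 670/65880 = 670*(1/65880) = 67/6588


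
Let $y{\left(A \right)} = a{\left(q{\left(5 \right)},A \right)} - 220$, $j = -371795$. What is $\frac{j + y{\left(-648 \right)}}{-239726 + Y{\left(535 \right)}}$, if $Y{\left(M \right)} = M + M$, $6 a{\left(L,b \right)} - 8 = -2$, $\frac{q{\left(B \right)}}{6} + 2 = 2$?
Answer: $\frac{186007}{119328} \approx 1.5588$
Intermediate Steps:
$q{\left(B \right)} = 0$ ($q{\left(B \right)} = -12 + 6 \cdot 2 = -12 + 12 = 0$)
$a{\left(L,b \right)} = 1$ ($a{\left(L,b \right)} = \frac{4}{3} + \frac{1}{6} \left(-2\right) = \frac{4}{3} - \frac{1}{3} = 1$)
$y{\left(A \right)} = -219$ ($y{\left(A \right)} = 1 - 220 = -219$)
$Y{\left(M \right)} = 2 M$
$\frac{j + y{\left(-648 \right)}}{-239726 + Y{\left(535 \right)}} = \frac{-371795 - 219}{-239726 + 2 \cdot 535} = - \frac{372014}{-239726 + 1070} = - \frac{372014}{-238656} = \left(-372014\right) \left(- \frac{1}{238656}\right) = \frac{186007}{119328}$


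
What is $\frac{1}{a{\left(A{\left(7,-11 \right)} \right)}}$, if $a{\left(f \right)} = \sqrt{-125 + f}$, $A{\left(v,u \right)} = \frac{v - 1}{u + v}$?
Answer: $- \frac{i \sqrt{506}}{253} \approx - 0.088911 i$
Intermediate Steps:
$A{\left(v,u \right)} = \frac{-1 + v}{u + v}$
$\frac{1}{a{\left(A{\left(7,-11 \right)} \right)}} = \frac{1}{\sqrt{-125 + \frac{-1 + 7}{-11 + 7}}} = \frac{1}{\sqrt{-125 + \frac{1}{-4} \cdot 6}} = \frac{1}{\sqrt{-125 - \frac{3}{2}}} = \frac{1}{\sqrt{- \frac{253}{2}}} = \frac{1}{\frac{1}{2} i \sqrt{506}} = - \frac{i \sqrt{506}}{253}$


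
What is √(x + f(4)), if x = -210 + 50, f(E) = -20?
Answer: 6*I*√5 ≈ 13.416*I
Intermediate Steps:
x = -160
√(x + f(4)) = √(-160 - 20) = √(-180) = 6*I*√5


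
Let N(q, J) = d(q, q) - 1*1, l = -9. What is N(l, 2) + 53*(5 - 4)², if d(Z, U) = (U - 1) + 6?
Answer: 48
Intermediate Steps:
d(Z, U) = 5 + U (d(Z, U) = (-1 + U) + 6 = 5 + U)
N(q, J) = 4 + q (N(q, J) = (5 + q) - 1*1 = (5 + q) - 1 = 4 + q)
N(l, 2) + 53*(5 - 4)² = (4 - 9) + 53*(5 - 4)² = -5 + 53*1² = -5 + 53*1 = -5 + 53 = 48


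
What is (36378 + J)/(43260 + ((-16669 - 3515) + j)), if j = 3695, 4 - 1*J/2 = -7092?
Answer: 50570/26771 ≈ 1.8890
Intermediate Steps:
J = 14192 (J = 8 - 2*(-7092) = 8 + 14184 = 14192)
(36378 + J)/(43260 + ((-16669 - 3515) + j)) = (36378 + 14192)/(43260 + ((-16669 - 3515) + 3695)) = 50570/(43260 + (-20184 + 3695)) = 50570/(43260 - 16489) = 50570/26771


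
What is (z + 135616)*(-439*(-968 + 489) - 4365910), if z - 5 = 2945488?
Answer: -12803945912561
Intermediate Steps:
z = 2945493 (z = 5 + 2945488 = 2945493)
(z + 135616)*(-439*(-968 + 489) - 4365910) = (2945493 + 135616)*(-439*(-968 + 489) - 4365910) = 3081109*(-439*(-479) - 4365910) = 3081109*(210281 - 4365910) = 3081109*(-4155629) = -12803945912561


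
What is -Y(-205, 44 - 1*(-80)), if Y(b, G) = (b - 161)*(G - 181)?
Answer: -20862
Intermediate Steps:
Y(b, G) = (-181 + G)*(-161 + b) (Y(b, G) = (-161 + b)*(-181 + G) = (-181 + G)*(-161 + b))
-Y(-205, 44 - 1*(-80)) = -(29141 - 181*(-205) - 161*(44 - 1*(-80)) + (44 - 1*(-80))*(-205)) = -(29141 + 37105 - 161*(44 + 80) + (44 + 80)*(-205)) = -(29141 + 37105 - 161*124 + 124*(-205)) = -(29141 + 37105 - 19964 - 25420) = -1*20862 = -20862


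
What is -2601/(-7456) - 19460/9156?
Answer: -4331393/2438112 ≈ -1.7765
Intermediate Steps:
-2601/(-7456) - 19460/9156 = -2601*(-1/7456) - 19460*1/9156 = 2601/7456 - 695/327 = -4331393/2438112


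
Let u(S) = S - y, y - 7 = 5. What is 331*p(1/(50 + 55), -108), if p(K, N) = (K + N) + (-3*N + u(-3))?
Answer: 6986086/105 ≈ 66534.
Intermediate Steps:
y = 12 (y = 7 + 5 = 12)
u(S) = -12 + S (u(S) = S - 1*12 = S - 12 = -12 + S)
p(K, N) = -15 + K - 2*N (p(K, N) = (K + N) + (-3*N + (-12 - 3)) = (K + N) + (-3*N - 15) = (K + N) + (-15 - 3*N) = -15 + K - 2*N)
331*p(1/(50 + 55), -108) = 331*(-15 + 1/(50 + 55) - 2*(-108)) = 331*(-15 + 1/105 + 216) = 331*(21106/105) = 6986086/105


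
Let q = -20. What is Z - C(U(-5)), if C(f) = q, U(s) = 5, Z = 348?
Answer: 368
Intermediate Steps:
C(f) = -20
Z - C(U(-5)) = 348 - 1*(-20) = 348 + 20 = 368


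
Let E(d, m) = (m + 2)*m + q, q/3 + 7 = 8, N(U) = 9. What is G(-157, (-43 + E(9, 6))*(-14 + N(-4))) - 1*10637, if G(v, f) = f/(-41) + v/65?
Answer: -28351442/2665 ≈ -10638.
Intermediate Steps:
q = 3 (q = -21 + 3*8 = -21 + 24 = 3)
E(d, m) = 3 + m*(2 + m) (E(d, m) = (m + 2)*m + 3 = (2 + m)*m + 3 = m*(2 + m) + 3 = 3 + m*(2 + m))
G(v, f) = -f/41 + v/65 (G(v, f) = f*(-1/41) + v*(1/65) = -f/41 + v/65)
G(-157, (-43 + E(9, 6))*(-14 + N(-4))) - 1*10637 = (-(-43 + (3 + 6² + 2*6))*(-14 + 9)/41 + (1/65)*(-157)) - 1*10637 = (-(-43 + (3 + 36 + 12))*(-5)/41 - 157/65) - 10637 = (-(-43 + 51)*(-5)/41 - 157/65) - 10637 = (-8*(-5)/41 - 157/65) - 10637 = (-1/41*(-40) - 157/65) - 10637 = (40/41 - 157/65) - 10637 = -3837/2665 - 10637 = -28351442/2665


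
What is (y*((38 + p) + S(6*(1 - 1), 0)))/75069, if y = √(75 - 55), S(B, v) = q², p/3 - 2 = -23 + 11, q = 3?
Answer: 34*√5/75069 ≈ 0.0010128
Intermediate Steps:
p = -30 (p = 6 + 3*(-23 + 11) = 6 + 3*(-12) = 6 - 36 = -30)
S(B, v) = 9 (S(B, v) = 3² = 9)
y = 2*√5 (y = √20 = 2*√5 ≈ 4.4721)
(y*((38 + p) + S(6*(1 - 1), 0)))/75069 = ((2*√5)*((38 - 30) + 9))/75069 = ((2*√5)*(8 + 9))*(1/75069) = ((2*√5)*17)*(1/75069) = (34*√5)*(1/75069) = 34*√5/75069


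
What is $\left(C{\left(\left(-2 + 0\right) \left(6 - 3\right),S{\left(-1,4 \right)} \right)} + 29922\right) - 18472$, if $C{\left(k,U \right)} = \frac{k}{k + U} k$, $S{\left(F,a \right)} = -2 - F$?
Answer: $\frac{80114}{7} \approx 11445.0$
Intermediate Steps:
$C{\left(k,U \right)} = \frac{k^{2}}{U + k}$ ($C{\left(k,U \right)} = \frac{k}{U + k} k = \frac{k^{2}}{U + k}$)
$\left(C{\left(\left(-2 + 0\right) \left(6 - 3\right),S{\left(-1,4 \right)} \right)} + 29922\right) - 18472 = \left(\frac{\left(\left(-2 + 0\right) \left(6 - 3\right)\right)^{2}}{\left(-2 - -1\right) + \left(-2 + 0\right) \left(6 - 3\right)} + 29922\right) - 18472 = \left(\frac{\left(\left(-2\right) 3\right)^{2}}{\left(-2 + 1\right) - 6} + 29922\right) - 18472 = \left(\frac{\left(-6\right)^{2}}{-1 - 6} + 29922\right) - 18472 = \left(\frac{36}{-7} + 29922\right) - 18472 = \left(36 \left(- \frac{1}{7}\right) + 29922\right) - 18472 = \left(- \frac{36}{7} + 29922\right) - 18472 = \frac{209418}{7} - 18472 = \frac{80114}{7}$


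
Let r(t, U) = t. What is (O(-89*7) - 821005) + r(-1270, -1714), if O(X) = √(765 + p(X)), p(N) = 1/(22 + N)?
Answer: -822275 + 2*√69079541/601 ≈ -8.2225e+5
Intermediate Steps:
O(X) = √(765 + 1/(22 + X))
(O(-89*7) - 821005) + r(-1270, -1714) = (√((16831 + 765*(-89*7))/(22 - 89*7)) - 821005) - 1270 = (√((16831 + 765*(-623))/(22 - 623)) - 821005) - 1270 = (√((16831 - 476595)/(-601)) - 821005) - 1270 = (√(-1/601*(-459764)) - 821005) - 1270 = (√(459764/601) - 821005) - 1270 = (2*√69079541/601 - 821005) - 1270 = (-821005 + 2*√69079541/601) - 1270 = -822275 + 2*√69079541/601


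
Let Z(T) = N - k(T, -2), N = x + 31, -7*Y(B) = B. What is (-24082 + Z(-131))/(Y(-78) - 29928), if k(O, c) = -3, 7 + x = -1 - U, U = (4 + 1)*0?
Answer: 84196/104709 ≈ 0.80410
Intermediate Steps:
U = 0 (U = 5*0 = 0)
x = -8 (x = -7 + (-1 - 1*0) = -7 + (-1 + 0) = -7 - 1 = -8)
Y(B) = -B/7
N = 23 (N = -8 + 31 = 23)
Z(T) = 26 (Z(T) = 23 - 1*(-3) = 23 + 3 = 26)
(-24082 + Z(-131))/(Y(-78) - 29928) = (-24082 + 26)/(-⅐*(-78) - 29928) = -24056/(78/7 - 29928) = -24056/(-209418/7) = -24056*(-7/209418) = 84196/104709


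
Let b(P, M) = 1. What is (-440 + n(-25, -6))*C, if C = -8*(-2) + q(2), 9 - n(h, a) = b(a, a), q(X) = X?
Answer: -7776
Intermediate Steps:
n(h, a) = 8 (n(h, a) = 9 - 1*1 = 9 - 1 = 8)
C = 18 (C = -8*(-2) + 2 = 16 + 2 = 18)
(-440 + n(-25, -6))*C = (-440 + 8)*18 = -432*18 = -7776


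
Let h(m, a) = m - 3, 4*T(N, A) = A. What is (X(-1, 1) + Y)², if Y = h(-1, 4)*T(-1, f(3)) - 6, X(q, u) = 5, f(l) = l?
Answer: 16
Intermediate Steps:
T(N, A) = A/4
h(m, a) = -3 + m
Y = -9 (Y = (-3 - 1)*((¼)*3) - 6 = -4*¾ - 6 = -3 - 6 = -9)
(X(-1, 1) + Y)² = (5 - 9)² = (-4)² = 16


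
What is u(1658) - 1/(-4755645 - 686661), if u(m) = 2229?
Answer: 12130900075/5442306 ≈ 2229.0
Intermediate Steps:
u(1658) - 1/(-4755645 - 686661) = 2229 - 1/(-4755645 - 686661) = 2229 - 1/(-5442306) = 2229 - 1*(-1/5442306) = 2229 + 1/5442306 = 12130900075/5442306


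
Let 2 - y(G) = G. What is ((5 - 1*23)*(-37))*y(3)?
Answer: -666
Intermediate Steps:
y(G) = 2 - G
((5 - 1*23)*(-37))*y(3) = ((5 - 1*23)*(-37))*(2 - 1*3) = ((5 - 23)*(-37))*(2 - 3) = -18*(-37)*(-1) = 666*(-1) = -666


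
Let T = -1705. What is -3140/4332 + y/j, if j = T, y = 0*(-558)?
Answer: -785/1083 ≈ -0.72484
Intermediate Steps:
y = 0
j = -1705
-3140/4332 + y/j = -3140/4332 + 0/(-1705) = -3140*1/4332 + 0*(-1/1705) = -785/1083 + 0 = -785/1083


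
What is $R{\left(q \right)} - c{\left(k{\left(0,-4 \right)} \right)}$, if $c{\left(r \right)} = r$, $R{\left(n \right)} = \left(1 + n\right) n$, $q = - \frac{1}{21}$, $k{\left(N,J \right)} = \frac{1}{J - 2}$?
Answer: $\frac{107}{882} \approx 0.12132$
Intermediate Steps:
$k{\left(N,J \right)} = \frac{1}{-2 + J}$
$q = - \frac{1}{21}$ ($q = \left(-1\right) \frac{1}{21} = - \frac{1}{21} \approx -0.047619$)
$R{\left(n \right)} = n \left(1 + n\right)$
$R{\left(q \right)} - c{\left(k{\left(0,-4 \right)} \right)} = - \frac{1 - \frac{1}{21}}{21} - \frac{1}{-2 - 4} = \left(- \frac{1}{21}\right) \frac{20}{21} - \frac{1}{-6} = - \frac{20}{441} - - \frac{1}{6} = - \frac{20}{441} + \frac{1}{6} = \frac{107}{882}$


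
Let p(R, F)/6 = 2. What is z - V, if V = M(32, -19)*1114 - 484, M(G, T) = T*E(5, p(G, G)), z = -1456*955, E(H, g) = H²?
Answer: -860846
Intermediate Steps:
p(R, F) = 12 (p(R, F) = 6*2 = 12)
z = -1390480
M(G, T) = 25*T (M(G, T) = T*5² = T*25 = 25*T)
V = -529634 (V = (25*(-19))*1114 - 484 = -475*1114 - 484 = -529150 - 484 = -529634)
z - V = -1390480 - 1*(-529634) = -1390480 + 529634 = -860846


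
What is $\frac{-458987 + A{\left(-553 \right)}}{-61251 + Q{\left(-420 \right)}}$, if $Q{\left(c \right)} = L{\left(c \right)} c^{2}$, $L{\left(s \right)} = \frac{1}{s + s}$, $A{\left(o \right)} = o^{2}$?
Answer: $\frac{153178}{61461} \approx 2.4923$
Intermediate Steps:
$L{\left(s \right)} = \frac{1}{2 s}$
$Q{\left(c \right)} = \frac{c}{2}$ ($Q{\left(c \right)} = \frac{1}{2 c} c^{2} = \frac{c}{2}$)
$\frac{-458987 + A{\left(-553 \right)}}{-61251 + Q{\left(-420 \right)}} = \frac{-458987 + \left(-553\right)^{2}}{-61251 + \frac{1}{2} \left(-420\right)} = \frac{-458987 + 305809}{-61251 - 210} = - \frac{153178}{-61461} = \left(-153178\right) \left(- \frac{1}{61461}\right) = \frac{153178}{61461}$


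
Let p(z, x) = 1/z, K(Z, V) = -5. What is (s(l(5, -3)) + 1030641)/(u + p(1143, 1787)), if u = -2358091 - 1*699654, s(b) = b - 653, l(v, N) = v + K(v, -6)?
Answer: -588638142/1747501267 ≈ -0.33685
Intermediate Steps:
l(v, N) = -5 + v (l(v, N) = v - 5 = -5 + v)
s(b) = -653 + b
u = -3057745 (u = -2358091 - 699654 = -3057745)
(s(l(5, -3)) + 1030641)/(u + p(1143, 1787)) = ((-653 + (-5 + 5)) + 1030641)/(-3057745 + 1/1143) = ((-653 + 0) + 1030641)/(-3057745 + 1/1143) = (-653 + 1030641)/(-3495002534/1143) = 1029988*(-1143/3495002534) = -588638142/1747501267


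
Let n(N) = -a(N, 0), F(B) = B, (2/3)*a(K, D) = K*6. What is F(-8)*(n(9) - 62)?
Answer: 1144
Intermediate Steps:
a(K, D) = 9*K (a(K, D) = 3*(K*6)/2 = 3*(6*K)/2 = 9*K)
n(N) = -9*N
F(-8)*(n(9) - 62) = -8*(-9*9 - 62) = -8*(-81 - 62) = -8*(-143) = 1144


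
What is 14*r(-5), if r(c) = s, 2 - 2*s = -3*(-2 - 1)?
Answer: -49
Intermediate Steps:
s = -7/2 (s = 1 - (-3)*(-2 - 1)/2 = 1 - (-3)*(-3)/2 = 1 - ½*9 = 1 - 9/2 = -7/2 ≈ -3.5000)
r(c) = -7/2
14*r(-5) = 14*(-7/2) = -49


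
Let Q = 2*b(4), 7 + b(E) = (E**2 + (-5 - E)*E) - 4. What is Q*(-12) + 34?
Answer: 778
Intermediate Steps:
b(E) = -11 + E**2 + E*(-5 - E) (b(E) = -7 + ((E**2 + (-5 - E)*E) - 4) = -7 + ((E**2 + E*(-5 - E)) - 4) = -7 + (-4 + E**2 + E*(-5 - E)) = -11 + E**2 + E*(-5 - E))
Q = -62 (Q = 2*(-11 - 5*4) = 2*(-11 - 20) = 2*(-31) = -62)
Q*(-12) + 34 = -62*(-12) + 34 = 744 + 34 = 778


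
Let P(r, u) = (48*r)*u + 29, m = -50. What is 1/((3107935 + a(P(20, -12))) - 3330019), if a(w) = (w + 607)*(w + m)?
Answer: 1/125390160 ≈ 7.9751e-9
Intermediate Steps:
P(r, u) = 29 + 48*r*u (P(r, u) = 48*r*u + 29 = 29 + 48*r*u)
a(w) = (-50 + w)*(607 + w) (a(w) = (w + 607)*(w - 50) = (607 + w)*(-50 + w) = (-50 + w)*(607 + w))
1/((3107935 + a(P(20, -12))) - 3330019) = 1/((3107935 + (-30350 + (29 + 48*20*(-12))² + 557*(29 + 48*20*(-12)))) - 3330019) = 1/((3107935 + (-30350 + (29 - 11520)² + 557*(29 - 11520))) - 3330019) = 1/((3107935 + (-30350 + (-11491)² + 557*(-11491))) - 3330019) = 1/((3107935 + (-30350 + 132043081 - 6400487)) - 3330019) = 1/((3107935 + 125612244) - 3330019) = 1/(128720179 - 3330019) = 1/125390160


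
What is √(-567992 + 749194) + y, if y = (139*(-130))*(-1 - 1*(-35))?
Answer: -614380 + 301*√2 ≈ -6.1395e+5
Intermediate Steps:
y = -614380 (y = -18070*(-1 + 35) = -18070*34 = -614380)
√(-567992 + 749194) + y = √(-567992 + 749194) - 614380 = √181202 - 614380 = 301*√2 - 614380 = -614380 + 301*√2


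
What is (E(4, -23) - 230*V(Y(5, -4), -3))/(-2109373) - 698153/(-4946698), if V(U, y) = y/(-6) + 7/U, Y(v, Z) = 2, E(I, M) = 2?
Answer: 1477206156833/10434431200354 ≈ 0.14157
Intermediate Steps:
V(U, y) = 7/U - y/6 (V(U, y) = y*(-⅙) + 7/U = -y/6 + 7/U = 7/U - y/6)
(E(4, -23) - 230*V(Y(5, -4), -3))/(-2109373) - 698153/(-4946698) = (2 - 230*(7/2 - ⅙*(-3)))/(-2109373) - 698153/(-4946698) = (2 - 230*(7*(½) + ½))*(-1/2109373) - 698153*(-1/4946698) = (2 - 230*(7/2 + ½))*(-1/2109373) + 698153/4946698 = (2 - 230*4)*(-1/2109373) + 698153/4946698 = (2 - 920)*(-1/2109373) + 698153/4946698 = -918*(-1/2109373) + 698153/4946698 = 918/2109373 + 698153/4946698 = 1477206156833/10434431200354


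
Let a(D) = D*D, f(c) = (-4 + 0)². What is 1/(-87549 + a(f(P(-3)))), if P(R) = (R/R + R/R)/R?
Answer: -1/87293 ≈ -1.1456e-5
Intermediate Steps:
P(R) = 2/R (P(R) = (1 + 1)/R = 2/R)
f(c) = 16 (f(c) = (-4)² = 16)
a(D) = D²
1/(-87549 + a(f(P(-3)))) = 1/(-87549 + 16²) = 1/(-87549 + 256) = 1/(-87293) = -1/87293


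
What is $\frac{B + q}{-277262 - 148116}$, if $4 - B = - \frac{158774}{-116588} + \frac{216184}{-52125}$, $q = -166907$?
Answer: $\frac{507138777316529}{1292542850005500} \approx 0.39236$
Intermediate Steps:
$B = \frac{20618481721}{3038574750}$ ($B = 4 - \left(- \frac{158774}{-116588} + \frac{216184}{-52125}\right) = 4 - \left(\left(-158774\right) \left(- \frac{1}{116588}\right) + 216184 \left(- \frac{1}{52125}\right)\right) = 4 - \left(\frac{79387}{58294} - \frac{216184}{52125}\right) = 4 - - \frac{8464182721}{3038574750} = 4 + \frac{8464182721}{3038574750} = \frac{20618481721}{3038574750} \approx 6.7856$)
$\frac{B + q}{-277262 - 148116} = \frac{\frac{20618481721}{3038574750} - 166907}{-277262 - 148116} = - \frac{507138777316529}{3038574750 \left(-425378\right)} = \left(- \frac{507138777316529}{3038574750}\right) \left(- \frac{1}{425378}\right) = \frac{507138777316529}{1292542850005500}$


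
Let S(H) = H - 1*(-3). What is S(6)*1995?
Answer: 17955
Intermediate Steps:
S(H) = 3 + H (S(H) = H + 3 = 3 + H)
S(6)*1995 = (3 + 6)*1995 = 9*1995 = 17955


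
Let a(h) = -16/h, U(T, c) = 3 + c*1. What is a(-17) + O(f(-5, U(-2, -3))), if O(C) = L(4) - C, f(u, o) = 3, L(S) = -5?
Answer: -120/17 ≈ -7.0588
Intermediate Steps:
U(T, c) = 3 + c
O(C) = -5 - C
a(-17) + O(f(-5, U(-2, -3))) = -16/(-17) + (-5 - 1*3) = -16*(-1/17) + (-5 - 3) = 16/17 - 8 = -120/17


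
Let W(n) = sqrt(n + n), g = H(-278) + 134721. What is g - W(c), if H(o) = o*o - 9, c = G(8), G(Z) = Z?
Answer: 211992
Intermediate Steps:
c = 8
H(o) = -9 + o**2 (H(o) = o**2 - 9 = -9 + o**2)
g = 211996 (g = (-9 + (-278)**2) + 134721 = (-9 + 77284) + 134721 = 77275 + 134721 = 211996)
W(n) = sqrt(2)*sqrt(n) (W(n) = sqrt(2*n) = sqrt(2)*sqrt(n))
g - W(c) = 211996 - sqrt(2)*sqrt(8) = 211996 - sqrt(2)*2*sqrt(2) = 211996 - 1*4 = 211996 - 4 = 211992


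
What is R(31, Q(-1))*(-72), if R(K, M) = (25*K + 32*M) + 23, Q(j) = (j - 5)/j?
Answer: -71280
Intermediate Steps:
Q(j) = (-5 + j)/j
R(K, M) = 23 + 25*K + 32*M
R(31, Q(-1))*(-72) = (23 + 25*31 + 32*((-5 - 1)/(-1)))*(-72) = (23 + 775 + 32*(-1*(-6)))*(-72) = (23 + 775 + 32*6)*(-72) = (23 + 775 + 192)*(-72) = 990*(-72) = -71280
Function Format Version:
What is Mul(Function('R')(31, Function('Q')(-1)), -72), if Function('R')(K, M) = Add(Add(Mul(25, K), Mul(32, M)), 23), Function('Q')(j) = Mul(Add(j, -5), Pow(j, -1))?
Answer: -71280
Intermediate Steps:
Function('Q')(j) = Mul(Pow(j, -1), Add(-5, j)) (Function('Q')(j) = Mul(Add(-5, j), Pow(j, -1)) = Mul(Pow(j, -1), Add(-5, j)))
Function('R')(K, M) = Add(23, Mul(25, K), Mul(32, M))
Mul(Function('R')(31, Function('Q')(-1)), -72) = Mul(Add(23, Mul(25, 31), Mul(32, Mul(Pow(-1, -1), Add(-5, -1)))), -72) = Mul(Add(23, 775, Mul(32, Mul(-1, -6))), -72) = Mul(Add(23, 775, Mul(32, 6)), -72) = Mul(Add(23, 775, 192), -72) = Mul(990, -72) = -71280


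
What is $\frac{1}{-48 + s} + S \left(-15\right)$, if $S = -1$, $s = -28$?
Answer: $\frac{1139}{76} \approx 14.987$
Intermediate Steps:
$\frac{1}{-48 + s} + S \left(-15\right) = \frac{1}{-48 - 28} - -15 = \frac{1}{-76} + 15 = - \frac{1}{76} + 15 = \frac{1139}{76}$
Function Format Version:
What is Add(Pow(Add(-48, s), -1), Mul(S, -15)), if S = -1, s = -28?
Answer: Rational(1139, 76) ≈ 14.987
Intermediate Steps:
Add(Pow(Add(-48, s), -1), Mul(S, -15)) = Add(Pow(Add(-48, -28), -1), Mul(-1, -15)) = Add(Pow(-76, -1), 15) = Add(Rational(-1, 76), 15) = Rational(1139, 76)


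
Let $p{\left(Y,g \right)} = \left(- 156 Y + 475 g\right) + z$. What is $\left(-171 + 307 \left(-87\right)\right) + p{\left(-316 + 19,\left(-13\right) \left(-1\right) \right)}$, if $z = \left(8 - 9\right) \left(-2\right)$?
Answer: $25629$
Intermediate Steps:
$z = 2$ ($z = \left(-1\right) \left(-2\right) = 2$)
$p{\left(Y,g \right)} = 2 - 156 Y + 475 g$ ($p{\left(Y,g \right)} = \left(- 156 Y + 475 g\right) + 2 = 2 - 156 Y + 475 g$)
$\left(-171 + 307 \left(-87\right)\right) + p{\left(-316 + 19,\left(-13\right) \left(-1\right) \right)} = \left(-171 + 307 \left(-87\right)\right) + \left(2 - 156 \left(-316 + 19\right) + 475 \left(\left(-13\right) \left(-1\right)\right)\right) = \left(-171 - 26709\right) + \left(2 - -46332 + 475 \cdot 13\right) = -26880 + \left(2 + 46332 + 6175\right) = -26880 + 52509 = 25629$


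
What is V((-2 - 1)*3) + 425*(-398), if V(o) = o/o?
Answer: -169149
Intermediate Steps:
V(o) = 1
V((-2 - 1)*3) + 425*(-398) = 1 + 425*(-398) = 1 - 169150 = -169149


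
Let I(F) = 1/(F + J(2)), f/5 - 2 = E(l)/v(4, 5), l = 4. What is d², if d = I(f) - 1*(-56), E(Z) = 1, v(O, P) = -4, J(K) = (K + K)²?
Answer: 30780304/9801 ≈ 3140.5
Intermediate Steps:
J(K) = 4*K² (J(K) = (2*K)² = 4*K²)
f = 35/4 (f = 10 + 5*(1/(-4)) = 10 + 5*(1*(-¼)) = 10 + 5*(-¼) = 10 - 5/4 = 35/4 ≈ 8.7500)
I(F) = 1/(16 + F) (I(F) = 1/(F + 4*2²) = 1/(F + 4*4) = 1/(F + 16) = 1/(16 + F))
d = 5548/99 (d = 1/(16 + 35/4) - 1*(-56) = 1/(99/4) + 56 = 4/99 + 56 = 5548/99 ≈ 56.040)
d² = (5548/99)² = 30780304/9801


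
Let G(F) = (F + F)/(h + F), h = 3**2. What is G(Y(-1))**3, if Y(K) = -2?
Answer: -64/343 ≈ -0.18659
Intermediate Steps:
h = 9
G(F) = 2*F/(9 + F) (G(F) = (F + F)/(9 + F) = (2*F)/(9 + F) = 2*F/(9 + F))
G(Y(-1))**3 = (2*(-2)/(9 - 2))**3 = (2*(-2)/7)**3 = (2*(-2)*(1/7))**3 = (-4/7)**3 = -64/343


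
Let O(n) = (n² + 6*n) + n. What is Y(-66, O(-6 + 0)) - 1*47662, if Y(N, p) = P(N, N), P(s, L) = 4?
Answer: -47658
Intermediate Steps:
O(n) = n² + 7*n
Y(N, p) = 4
Y(-66, O(-6 + 0)) - 1*47662 = 4 - 1*47662 = 4 - 47662 = -47658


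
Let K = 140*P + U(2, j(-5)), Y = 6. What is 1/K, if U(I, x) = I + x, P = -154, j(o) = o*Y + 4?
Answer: -1/21584 ≈ -4.6331e-5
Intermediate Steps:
j(o) = 4 + 6*o (j(o) = o*6 + 4 = 6*o + 4 = 4 + 6*o)
K = -21584 (K = 140*(-154) + (2 + (4 + 6*(-5))) = -21560 + (2 + (4 - 30)) = -21560 + (2 - 26) = -21560 - 24 = -21584)
1/K = 1/(-21584) = -1/21584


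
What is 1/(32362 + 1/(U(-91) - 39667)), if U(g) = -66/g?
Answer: 3609631/116814878331 ≈ 3.0900e-5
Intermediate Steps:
1/(32362 + 1/(U(-91) - 39667)) = 1/(32362 + 1/(-66/(-91) - 39667)) = 1/(32362 + 1/(-66*(-1/91) - 39667)) = 1/(32362 + 1/(66/91 - 39667)) = 1/(32362 + 1/(-3609631/91)) = 1/(32362 - 91/3609631) = 1/(116814878331/3609631) = 3609631/116814878331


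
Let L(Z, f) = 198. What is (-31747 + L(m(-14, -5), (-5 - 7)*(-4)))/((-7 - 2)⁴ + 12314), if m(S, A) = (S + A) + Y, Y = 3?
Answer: -31549/18875 ≈ -1.6715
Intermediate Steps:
m(S, A) = 3 + A + S (m(S, A) = (S + A) + 3 = (A + S) + 3 = 3 + A + S)
(-31747 + L(m(-14, -5), (-5 - 7)*(-4)))/((-7 - 2)⁴ + 12314) = (-31747 + 198)/((-7 - 2)⁴ + 12314) = -31549/((-9)⁴ + 12314) = -31549/(6561 + 12314) = -31549/18875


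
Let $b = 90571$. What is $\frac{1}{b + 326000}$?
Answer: $\frac{1}{416571} \approx 2.4005 \cdot 10^{-6}$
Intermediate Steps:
$\frac{1}{b + 326000} = \frac{1}{90571 + 326000} = \frac{1}{416571}$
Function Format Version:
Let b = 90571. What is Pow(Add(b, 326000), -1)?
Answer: Rational(1, 416571) ≈ 2.4005e-6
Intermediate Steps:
Pow(Add(b, 326000), -1) = Pow(Add(90571, 326000), -1) = Pow(416571, -1) = Rational(1, 416571)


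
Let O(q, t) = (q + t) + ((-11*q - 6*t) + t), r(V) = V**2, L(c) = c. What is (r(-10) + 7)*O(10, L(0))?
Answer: -10700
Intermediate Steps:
O(q, t) = -10*q - 4*t (O(q, t) = (q + t) + (-11*q - 5*t) = -10*q - 4*t)
(r(-10) + 7)*O(10, L(0)) = ((-10)**2 + 7)*(-10*10 - 4*0) = (100 + 7)*(-100 + 0) = 107*(-100) = -10700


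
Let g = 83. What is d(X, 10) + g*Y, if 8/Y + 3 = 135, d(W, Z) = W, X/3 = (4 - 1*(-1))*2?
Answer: 1156/33 ≈ 35.030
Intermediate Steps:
X = 30 (X = 3*((4 - 1*(-1))*2) = 3*((4 + 1)*2) = 3*(5*2) = 3*10 = 30)
Y = 2/33 (Y = 8/(-3 + 135) = 8/132 = 8*(1/132) = 2/33 ≈ 0.060606)
d(X, 10) + g*Y = 30 + 83*(2/33) = 30 + 166/33 = 1156/33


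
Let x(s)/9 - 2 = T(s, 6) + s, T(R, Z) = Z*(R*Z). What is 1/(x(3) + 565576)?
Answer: 1/566593 ≈ 1.7649e-6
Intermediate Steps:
T(R, Z) = R*Z**2
x(s) = 18 + 333*s (x(s) = 18 + 9*(s*6**2 + s) = 18 + 9*(s*36 + s) = 18 + 9*(36*s + s) = 18 + 9*(37*s) = 18 + 333*s)
1/(x(3) + 565576) = 1/((18 + 333*3) + 565576) = 1/((18 + 999) + 565576) = 1/(1017 + 565576) = 1/566593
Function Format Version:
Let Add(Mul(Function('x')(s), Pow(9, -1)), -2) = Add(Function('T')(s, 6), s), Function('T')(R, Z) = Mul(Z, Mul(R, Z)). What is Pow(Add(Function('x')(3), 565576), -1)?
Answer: Rational(1, 566593) ≈ 1.7649e-6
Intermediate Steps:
Function('T')(R, Z) = Mul(R, Pow(Z, 2))
Function('x')(s) = Add(18, Mul(333, s)) (Function('x')(s) = Add(18, Mul(9, Add(Mul(s, Pow(6, 2)), s))) = Add(18, Mul(9, Add(Mul(s, 36), s))) = Add(18, Mul(9, Add(Mul(36, s), s))) = Add(18, Mul(9, Mul(37, s))) = Add(18, Mul(333, s)))
Pow(Add(Function('x')(3), 565576), -1) = Pow(Add(Add(18, Mul(333, 3)), 565576), -1) = Pow(Add(Add(18, 999), 565576), -1) = Pow(Add(1017, 565576), -1) = Pow(566593, -1) = Rational(1, 566593)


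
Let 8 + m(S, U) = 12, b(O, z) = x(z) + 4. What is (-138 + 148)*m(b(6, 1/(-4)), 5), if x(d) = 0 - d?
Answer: 40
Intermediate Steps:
x(d) = -d
b(O, z) = 4 - z (b(O, z) = -z + 4 = 4 - z)
m(S, U) = 4 (m(S, U) = -8 + 12 = 4)
(-138 + 148)*m(b(6, 1/(-4)), 5) = (-138 + 148)*4 = 10*4 = 40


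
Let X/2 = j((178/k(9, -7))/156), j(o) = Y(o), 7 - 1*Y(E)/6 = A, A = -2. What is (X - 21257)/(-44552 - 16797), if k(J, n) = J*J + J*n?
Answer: 21149/61349 ≈ 0.34473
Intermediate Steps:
k(J, n) = J² + J*n
Y(E) = 54 (Y(E) = 42 - 6*(-2) = 42 + 12 = 54)
j(o) = 54
X = 108 (X = 2*54 = 108)
(X - 21257)/(-44552 - 16797) = (108 - 21257)/(-44552 - 16797) = -21149/(-61349) = -21149*(-1/61349) = 21149/61349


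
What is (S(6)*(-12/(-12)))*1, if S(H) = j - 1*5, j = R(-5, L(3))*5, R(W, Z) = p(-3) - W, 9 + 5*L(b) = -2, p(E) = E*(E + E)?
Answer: 110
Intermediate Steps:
p(E) = 2*E² (p(E) = E*(2*E) = 2*E²)
L(b) = -11/5 (L(b) = -9/5 + (⅕)*(-2) = -9/5 - ⅖ = -11/5)
R(W, Z) = 18 - W (R(W, Z) = 2*(-3)² - W = 2*9 - W = 18 - W)
j = 115 (j = (18 - 1*(-5))*5 = (18 + 5)*5 = 23*5 = 115)
S(H) = 110 (S(H) = 115 - 1*5 = 115 - 5 = 110)
(S(6)*(-12/(-12)))*1 = (110*(-12/(-12)))*1 = (110*(-12*(-1/12)))*1 = (110*1)*1 = 110*1 = 110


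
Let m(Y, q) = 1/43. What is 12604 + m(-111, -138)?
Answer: 541973/43 ≈ 12604.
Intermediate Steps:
m(Y, q) = 1/43
12604 + m(-111, -138) = 12604 + 1/43 = 541973/43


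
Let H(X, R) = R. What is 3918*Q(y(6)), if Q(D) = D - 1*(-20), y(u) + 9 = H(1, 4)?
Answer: 58770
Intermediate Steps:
y(u) = -5 (y(u) = -9 + 4 = -5)
Q(D) = 20 + D (Q(D) = D + 20 = 20 + D)
3918*Q(y(6)) = 3918*(20 - 5) = 3918*15 = 58770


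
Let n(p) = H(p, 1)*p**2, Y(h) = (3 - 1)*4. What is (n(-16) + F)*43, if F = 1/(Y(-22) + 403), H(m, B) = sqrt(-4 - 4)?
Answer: 43/411 + 22016*I*sqrt(2) ≈ 0.10462 + 31135.0*I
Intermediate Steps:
Y(h) = 8 (Y(h) = 2*4 = 8)
H(m, B) = 2*I*sqrt(2) (H(m, B) = sqrt(-8) = 2*I*sqrt(2))
n(p) = 2*I*sqrt(2)*p**2 (n(p) = (2*I*sqrt(2))*p**2 = 2*I*sqrt(2)*p**2)
F = 1/411 (F = 1/(8 + 403) = 1/411 ≈ 0.0024331)
(n(-16) + F)*43 = (2*I*sqrt(2)*(-16)**2 + 1/411)*43 = (2*I*sqrt(2)*256 + 1/411)*43 = (512*I*sqrt(2) + 1/411)*43 = (1/411 + 512*I*sqrt(2))*43 = 43/411 + 22016*I*sqrt(2)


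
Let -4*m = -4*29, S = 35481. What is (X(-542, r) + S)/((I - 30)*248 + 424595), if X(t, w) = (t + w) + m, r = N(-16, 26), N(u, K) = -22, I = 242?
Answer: 34946/477171 ≈ 0.073236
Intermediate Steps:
m = 29 (m = -(-1)*29 = -¼*(-116) = 29)
r = -22
X(t, w) = 29 + t + w (X(t, w) = (t + w) + 29 = 29 + t + w)
(X(-542, r) + S)/((I - 30)*248 + 424595) = ((29 - 542 - 22) + 35481)/((242 - 30)*248 + 424595) = (-535 + 35481)/(212*248 + 424595) = 34946/(52576 + 424595) = 34946/477171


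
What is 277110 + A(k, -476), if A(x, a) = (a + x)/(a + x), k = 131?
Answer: 277111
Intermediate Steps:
A(x, a) = 1
277110 + A(k, -476) = 277110 + 1 = 277111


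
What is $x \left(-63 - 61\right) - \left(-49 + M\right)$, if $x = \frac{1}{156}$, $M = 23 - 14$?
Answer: $\frac{1529}{39} \approx 39.205$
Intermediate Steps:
$M = 9$ ($M = 23 - 14 = 9$)
$x = \frac{1}{156} \approx 0.0064103$
$x \left(-63 - 61\right) - \left(-49 + M\right) = \frac{-63 - 61}{156} + \left(49 - 9\right) = \frac{1}{156} \left(-124\right) + 40 = - \frac{31}{39} + 40 = \frac{1529}{39}$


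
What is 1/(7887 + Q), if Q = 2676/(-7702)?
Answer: 3851/30371499 ≈ 0.00012680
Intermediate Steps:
Q = -1338/3851 (Q = 2676*(-1/7702) = -1338/3851 ≈ -0.34744)
1/(7887 + Q) = 1/(7887 - 1338/3851) = 1/(30371499/3851) = 3851/30371499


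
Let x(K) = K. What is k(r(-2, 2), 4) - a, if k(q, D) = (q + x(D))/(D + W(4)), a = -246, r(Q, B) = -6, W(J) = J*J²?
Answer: 8363/34 ≈ 245.97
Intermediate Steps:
W(J) = J³
k(q, D) = (D + q)/(64 + D) (k(q, D) = (q + D)/(D + 4³) = (D + q)/(D + 64) = (D + q)/(64 + D))
k(r(-2, 2), 4) - a = (4 - 6)/(64 + 4) - 1*(-246) = -2/68 + 246 = (1/68)*(-2) + 246 = -1/34 + 246 = 8363/34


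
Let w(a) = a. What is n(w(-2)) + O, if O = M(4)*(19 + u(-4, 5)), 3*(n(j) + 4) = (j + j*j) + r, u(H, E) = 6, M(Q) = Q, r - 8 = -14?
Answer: 284/3 ≈ 94.667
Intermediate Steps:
r = -6 (r = 8 - 14 = -6)
n(j) = -6 + j/3 + j²/3 (n(j) = -4 + ((j + j*j) - 6)/3 = -4 + ((j + j²) - 6)/3 = -4 + (-6 + j + j²)/3 = -4 + (-2 + j/3 + j²/3) = -6 + j/3 + j²/3)
O = 100 (O = 4*(19 + 6) = 4*25 = 100)
n(w(-2)) + O = (-6 + (⅓)*(-2) + (⅓)*(-2)²) + 100 = (-6 - ⅔ + (⅓)*4) + 100 = (-6 - ⅔ + 4/3) + 100 = -16/3 + 100 = 284/3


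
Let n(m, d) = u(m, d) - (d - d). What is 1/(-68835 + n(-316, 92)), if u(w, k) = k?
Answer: -1/68743 ≈ -1.4547e-5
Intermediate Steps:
n(m, d) = d (n(m, d) = d - (d - d) = d - 1*0 = d + 0 = d)
1/(-68835 + n(-316, 92)) = 1/(-68835 + 92) = 1/(-68743) = -1/68743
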